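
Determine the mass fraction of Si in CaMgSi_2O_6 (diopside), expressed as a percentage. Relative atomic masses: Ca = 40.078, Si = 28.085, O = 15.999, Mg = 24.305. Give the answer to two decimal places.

Formula mass = 1×40.078 + 1×24.305 + 2×28.085 + 6×15.999 = 216.547 g/mol, of which 56.170 g is Si.
So Si makes up 56.170/216.547 = 0.2594 of the mass, i.e. 25.94%.

25.94 wt%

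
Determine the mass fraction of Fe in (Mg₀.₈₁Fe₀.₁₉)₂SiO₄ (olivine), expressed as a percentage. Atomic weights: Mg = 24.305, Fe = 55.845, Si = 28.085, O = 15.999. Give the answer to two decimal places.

13.90 weight percent

M((Mg₀.₈₁Fe₀.₁₉)₂SiO₄) = 152.676 g/mol.
Fe contributes 0.38 × 55.845 = 21.221 g per mole.
21.221/152.676 = 0.1390 → 13.90%.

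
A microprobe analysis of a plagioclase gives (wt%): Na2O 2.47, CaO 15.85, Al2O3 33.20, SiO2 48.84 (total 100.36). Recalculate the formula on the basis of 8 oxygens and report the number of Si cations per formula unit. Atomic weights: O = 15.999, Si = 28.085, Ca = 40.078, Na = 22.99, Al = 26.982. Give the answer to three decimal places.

Na2O (M=61.979): mol = 0.03985; Na = 0.07970, O = 0.03985.
CaO (M=56.077): mol = 0.28265; Ca = 0.28265, O = 0.28265.
Al2O3 (M=101.961): mol = 0.32561; Al = 0.65122, O = 0.97683.
SiO2 (M=60.083): mol = 0.81288; Si = 0.81288, O = 1.62576.
ΣO = 2.92509; factor = 8/ΣO = 2.73496.
Si apfu = 0.81288 × 2.73496 = 2.223.

2.223 Si apfu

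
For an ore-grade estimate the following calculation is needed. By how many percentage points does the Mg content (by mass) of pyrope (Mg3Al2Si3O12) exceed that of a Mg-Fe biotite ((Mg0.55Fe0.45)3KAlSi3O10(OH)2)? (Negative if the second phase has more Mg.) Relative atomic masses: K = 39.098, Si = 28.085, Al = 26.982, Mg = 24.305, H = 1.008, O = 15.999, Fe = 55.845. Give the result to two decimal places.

Mg in Mg3Al2Si3O12: molar mass 403.122 g/mol; 3×24.305 = 72.915 g → 18.09 wt%.
Mg in (Mg0.55Fe0.45)3KAlSi3O10(OH)2: molar mass 459.833 g/mol; 1.65×24.305 = 40.103 g → 8.72 wt%.
Difference = 18.09 − 8.72 = 9.37 percentage points.

9.37 percentage points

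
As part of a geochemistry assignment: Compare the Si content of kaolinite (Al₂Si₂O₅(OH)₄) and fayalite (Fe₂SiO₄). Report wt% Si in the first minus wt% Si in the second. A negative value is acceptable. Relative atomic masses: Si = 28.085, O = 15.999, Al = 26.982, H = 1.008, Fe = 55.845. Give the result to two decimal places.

Si in Al₂Si₂O₅(OH)₄: molar mass 258.157 g/mol; 2×28.085 = 56.170 g → 21.76 wt%.
Si in Fe₂SiO₄: molar mass 203.771 g/mol; 1×28.085 = 28.085 g → 13.78 wt%.
Difference = 21.76 − 13.78 = 7.98 percentage points.

7.98 percentage points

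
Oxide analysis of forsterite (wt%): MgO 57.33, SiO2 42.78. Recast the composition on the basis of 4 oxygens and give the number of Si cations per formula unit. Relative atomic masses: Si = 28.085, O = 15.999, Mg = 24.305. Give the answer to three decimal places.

MgO: 57.33/40.304 = 1.42244 mol → 1.42244 mol Mg, 1.42244 mol O.
SiO2: 42.78/60.083 = 0.71202 mol → 0.71202 mol Si, 1.42404 mol O.
Total oxygen = 2.84648 mol. Normalization factor = 4/2.84648 = 1.40524.
Si per 4 O = 0.71202 × 1.40524 = 1.001.

1.001 Si apfu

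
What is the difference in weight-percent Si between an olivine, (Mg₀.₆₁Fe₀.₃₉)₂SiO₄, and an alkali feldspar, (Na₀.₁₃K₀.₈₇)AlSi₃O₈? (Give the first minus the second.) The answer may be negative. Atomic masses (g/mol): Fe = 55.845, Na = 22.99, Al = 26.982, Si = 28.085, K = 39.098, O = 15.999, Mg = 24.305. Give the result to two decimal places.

First mineral: 28.085 g Si in 165.292 g formula = 16.99 wt% Si.
Second mineral: 84.255 g Si in 276.233 g formula = 30.50 wt% Si.
16.99% − 30.50% gives a difference of -13.51 percentage points.

-13.51 percentage points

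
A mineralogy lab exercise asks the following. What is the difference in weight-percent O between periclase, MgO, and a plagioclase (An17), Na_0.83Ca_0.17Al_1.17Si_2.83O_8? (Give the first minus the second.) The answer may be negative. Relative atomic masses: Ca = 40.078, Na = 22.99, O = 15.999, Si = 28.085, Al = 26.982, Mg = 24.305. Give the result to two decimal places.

-8.61 percentage points

First mineral: 15.999 g O in 40.304 g formula = 39.70 wt% O.
Second mineral: 127.992 g O in 264.936 g formula = 48.31 wt% O.
39.70% − 48.31% gives a difference of -8.61 percentage points.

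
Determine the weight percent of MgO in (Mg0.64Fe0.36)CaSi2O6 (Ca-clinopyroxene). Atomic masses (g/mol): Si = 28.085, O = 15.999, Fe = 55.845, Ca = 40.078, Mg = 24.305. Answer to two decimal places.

M((Mg0.64Fe0.36)CaSi2O6) = 227.901 g/mol; M(MgO) = 40.304 g/mol.
Moles MgO per formula unit = 0.64 Mg ÷ 1 = 0.6400.
MgO fraction = (0.6400 × 40.304) / 227.901 = 25.795/227.901 = 0.1132.

11.32 wt%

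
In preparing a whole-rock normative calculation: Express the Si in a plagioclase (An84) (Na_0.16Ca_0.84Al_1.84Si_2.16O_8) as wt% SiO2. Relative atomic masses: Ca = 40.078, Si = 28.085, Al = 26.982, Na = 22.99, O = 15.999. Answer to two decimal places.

47.08 wt%

Formula mass = 275.646 g/mol.
2.16 Si → 2.1600 mol SiO2 per formula unit; M(SiO2) = 60.083, so SiO2 mass = 129.779 g.
129.779/275.646 × 100 = 47.08 wt%.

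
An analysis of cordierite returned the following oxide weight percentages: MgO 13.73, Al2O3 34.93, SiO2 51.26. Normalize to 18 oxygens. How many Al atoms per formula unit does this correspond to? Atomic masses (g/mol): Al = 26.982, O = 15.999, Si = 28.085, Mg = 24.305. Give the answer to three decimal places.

4.011 Al apfu

MgO (M=40.304): mol = 0.34066; Mg = 0.34066, O = 0.34066.
Al2O3 (M=101.961): mol = 0.34258; Al = 0.68516, O = 1.02774.
SiO2 (M=60.083): mol = 0.85315; Si = 0.85315, O = 1.70630.
ΣO = 3.07470; factor = 18/ΣO = 5.85423.
Al apfu = 0.68516 × 5.85423 = 4.011.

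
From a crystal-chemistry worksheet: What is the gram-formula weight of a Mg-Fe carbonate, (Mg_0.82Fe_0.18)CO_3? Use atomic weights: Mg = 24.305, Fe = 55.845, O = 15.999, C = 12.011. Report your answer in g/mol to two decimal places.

89.99 g/mol

M = 0.82*24.305 + 0.18*55.845 + 1*12.011 + 3*15.999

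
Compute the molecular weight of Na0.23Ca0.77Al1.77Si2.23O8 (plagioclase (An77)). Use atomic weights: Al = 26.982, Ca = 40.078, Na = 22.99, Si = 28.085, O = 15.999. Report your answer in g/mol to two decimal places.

274.53 g/mol

The formula mass is the sum 0.23·22.99 + 0.77·40.078 + 1.77·26.982 + 2.23·28.085 + 8·15.999.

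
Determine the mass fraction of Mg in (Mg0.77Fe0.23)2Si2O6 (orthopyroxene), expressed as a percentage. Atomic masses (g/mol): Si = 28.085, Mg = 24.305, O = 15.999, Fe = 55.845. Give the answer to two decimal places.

17.39 wt%

M((Mg0.77Fe0.23)2Si2O6) = 215.282 g/mol.
Mg contributes 1.54 × 24.305 = 37.430 g per mole.
37.430/215.282 = 0.1739 → 17.39%.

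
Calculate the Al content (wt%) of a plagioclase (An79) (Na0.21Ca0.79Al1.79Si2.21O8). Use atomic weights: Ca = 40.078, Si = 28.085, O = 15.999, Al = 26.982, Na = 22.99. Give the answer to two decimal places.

17.57 wt%

Molar mass of Na0.21Ca0.79Al1.79Si2.21O8: 0.21·22.99 + 0.79·40.078 + 1.79·26.982 + 2.21·28.085 + 8·15.999 = 274.847 g/mol.
Mass of Al per formula unit: 1.79 × 26.982 = 48.298 g.
Weight fraction Al = 48.298 / 274.847 = 0.1757.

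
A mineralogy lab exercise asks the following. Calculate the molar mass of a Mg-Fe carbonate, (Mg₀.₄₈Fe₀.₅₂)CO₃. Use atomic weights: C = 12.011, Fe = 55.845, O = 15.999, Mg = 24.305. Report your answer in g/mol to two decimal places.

Mg: 0.48 × 24.305 = 11.6664
Fe: 0.52 × 55.845 = 29.0394
C: 1 × 12.011 = 12.0110
O: 3 × 15.999 = 47.9970
Summing the contributions gives the formula mass.

100.71 g/mol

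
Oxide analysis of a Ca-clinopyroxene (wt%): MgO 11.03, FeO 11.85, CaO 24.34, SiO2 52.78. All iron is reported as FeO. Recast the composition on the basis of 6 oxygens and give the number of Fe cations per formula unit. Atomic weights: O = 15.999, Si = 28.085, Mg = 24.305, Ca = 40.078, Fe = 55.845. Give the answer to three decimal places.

0.376 Fe apfu

MgO: 11.03/40.304 = 0.27367 mol → 0.27367 mol Mg, 0.27367 mol O.
FeO: 11.85/71.844 = 0.16494 mol → 0.16494 mol Fe, 0.16494 mol O.
CaO: 24.34/56.077 = 0.43405 mol → 0.43405 mol Ca, 0.43405 mol O.
SiO2: 52.78/60.083 = 0.87845 mol → 0.87845 mol Si, 1.75690 mol O.
Total oxygen = 2.62956 mol. Normalization factor = 6/2.62956 = 2.28175.
Fe per 6 O = 0.16494 × 2.28175 = 0.376.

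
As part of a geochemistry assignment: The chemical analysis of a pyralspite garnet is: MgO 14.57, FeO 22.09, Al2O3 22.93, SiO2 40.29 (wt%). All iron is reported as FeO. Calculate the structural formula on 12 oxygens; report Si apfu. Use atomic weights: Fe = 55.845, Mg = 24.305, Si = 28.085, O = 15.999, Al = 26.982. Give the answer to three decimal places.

2.997 Si apfu

MgO (M=40.304): mol = 0.36150; Mg = 0.36150, O = 0.36150.
FeO (M=71.844): mol = 0.30747; Fe = 0.30747, O = 0.30747.
Al2O3 (M=101.961): mol = 0.22489; Al = 0.44978, O = 0.67467.
SiO2 (M=60.083): mol = 0.67057; Si = 0.67057, O = 1.34114.
ΣO = 2.68478; factor = 12/ΣO = 4.46964.
Si apfu = 0.67057 × 4.46964 = 2.997.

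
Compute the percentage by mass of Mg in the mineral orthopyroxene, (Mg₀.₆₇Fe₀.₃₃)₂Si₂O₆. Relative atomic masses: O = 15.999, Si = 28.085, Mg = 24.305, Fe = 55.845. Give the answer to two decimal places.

14.70 mass %

Formula mass = 1.34·24.305 + 0.66·55.845 + 2·28.085 + 6·15.999 = 221.590 g/mol, of which 32.569 g is Mg.
So Mg makes up 32.569/221.590 = 0.1470 of the mass, i.e. 14.70%.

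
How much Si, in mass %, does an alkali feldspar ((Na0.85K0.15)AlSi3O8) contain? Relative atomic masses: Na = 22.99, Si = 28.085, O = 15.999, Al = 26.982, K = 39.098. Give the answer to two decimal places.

M((Na0.85K0.15)AlSi3O8) = 264.635 g/mol.
Si contributes 3 × 28.085 = 84.255 g per mole.
84.255/264.635 = 0.3184 → 31.84%.

31.84 mass %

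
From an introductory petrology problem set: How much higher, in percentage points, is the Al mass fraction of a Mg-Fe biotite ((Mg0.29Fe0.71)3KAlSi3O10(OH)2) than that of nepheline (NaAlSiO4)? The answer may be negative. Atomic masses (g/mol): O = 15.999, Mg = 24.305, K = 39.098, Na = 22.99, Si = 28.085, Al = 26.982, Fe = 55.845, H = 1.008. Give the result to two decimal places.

First mineral: 26.982 g Al in 484.434 g formula = 5.57 wt% Al.
Second mineral: 26.982 g Al in 142.053 g formula = 18.99 wt% Al.
5.57% − 18.99% gives a difference of -13.42 percentage points.

-13.42 percentage points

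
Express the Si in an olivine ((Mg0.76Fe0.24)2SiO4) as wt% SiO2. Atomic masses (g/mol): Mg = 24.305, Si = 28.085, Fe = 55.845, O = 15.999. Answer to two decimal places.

38.56 wt%

Formula mass = 155.830 g/mol.
1 Si → 1.0000 mol SiO2 per formula unit; M(SiO2) = 60.083, so SiO2 mass = 60.083 g.
60.083/155.830 × 100 = 38.56 wt%.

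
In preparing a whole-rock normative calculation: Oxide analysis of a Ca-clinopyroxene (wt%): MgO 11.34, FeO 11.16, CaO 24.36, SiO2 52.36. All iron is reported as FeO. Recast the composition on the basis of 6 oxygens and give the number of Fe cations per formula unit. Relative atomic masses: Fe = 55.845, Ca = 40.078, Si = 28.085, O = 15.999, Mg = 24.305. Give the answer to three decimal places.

11.34 wt% MgO ÷ 40.304 g/mol = 0.28136 mol, giving 0.28136 Mg and 0.28136 O.
11.16 wt% FeO ÷ 71.844 g/mol = 0.15534 mol, giving 0.15534 Fe and 0.15534 O.
24.36 wt% CaO ÷ 56.077 g/mol = 0.43440 mol, giving 0.43440 Ca and 0.43440 O.
52.36 wt% SiO2 ÷ 60.083 g/mol = 0.87146 mol, giving 0.87146 Si and 1.74292 O.
Oxygen sums to 2.61402; scaling by 6/2.61402 = 2.29532 puts the formula on 6 O.
Fe: 0.15534 × 2.29532 = 0.357 atoms per formula unit.

0.357 Fe apfu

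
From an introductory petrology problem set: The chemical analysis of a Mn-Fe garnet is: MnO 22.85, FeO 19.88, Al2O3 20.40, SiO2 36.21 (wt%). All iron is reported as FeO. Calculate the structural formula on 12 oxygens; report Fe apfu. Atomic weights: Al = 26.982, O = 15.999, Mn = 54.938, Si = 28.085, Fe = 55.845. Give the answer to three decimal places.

22.85 wt% MnO ÷ 70.937 g/mol = 0.32212 mol, giving 0.32212 Mn and 0.32212 O.
19.88 wt% FeO ÷ 71.844 g/mol = 0.27671 mol, giving 0.27671 Fe and 0.27671 O.
20.40 wt% Al2O3 ÷ 101.961 g/mol = 0.20008 mol, giving 0.40016 Al and 0.60024 O.
36.21 wt% SiO2 ÷ 60.083 g/mol = 0.60267 mol, giving 0.60267 Si and 1.20534 O.
Oxygen sums to 2.40441; scaling by 12/2.40441 = 4.99083 puts the formula on 12 O.
Fe: 0.27671 × 4.99083 = 1.381 atoms per formula unit.

1.381 Fe apfu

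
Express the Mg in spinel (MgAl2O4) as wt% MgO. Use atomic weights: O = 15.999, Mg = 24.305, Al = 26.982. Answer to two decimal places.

M(MgAl2O4) = 142.265 g/mol; M(MgO) = 40.304 g/mol.
Moles MgO per formula unit = 1 Mg ÷ 1 = 1.0000.
MgO fraction = (1.0000 × 40.304) / 142.265 = 40.304/142.265 = 0.2833.

28.33 wt%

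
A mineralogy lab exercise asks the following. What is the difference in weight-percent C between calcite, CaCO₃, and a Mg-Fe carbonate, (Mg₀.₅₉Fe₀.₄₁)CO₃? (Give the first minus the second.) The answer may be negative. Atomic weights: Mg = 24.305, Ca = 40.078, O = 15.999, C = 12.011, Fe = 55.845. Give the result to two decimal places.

C in CaCO₃: molar mass 100.086 g/mol; 1×12.011 = 12.011 g → 12.00 wt%.
C in (Mg₀.₅₉Fe₀.₄₁)CO₃: molar mass 97.244 g/mol; 1×12.011 = 12.011 g → 12.35 wt%.
Difference = 12.00 − 12.35 = -0.35 percentage points.

-0.35 percentage points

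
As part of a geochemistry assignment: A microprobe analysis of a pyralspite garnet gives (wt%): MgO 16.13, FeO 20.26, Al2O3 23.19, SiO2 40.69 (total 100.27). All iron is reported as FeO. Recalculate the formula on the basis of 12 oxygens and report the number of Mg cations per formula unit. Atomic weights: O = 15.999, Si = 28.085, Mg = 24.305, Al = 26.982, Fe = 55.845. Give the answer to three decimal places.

1.766 Mg apfu

16.13 wt% MgO ÷ 40.304 g/mol = 0.40021 mol, giving 0.40021 Mg and 0.40021 O.
20.26 wt% FeO ÷ 71.844 g/mol = 0.28200 mol, giving 0.28200 Fe and 0.28200 O.
23.19 wt% Al2O3 ÷ 101.961 g/mol = 0.22744 mol, giving 0.45488 Al and 0.68232 O.
40.69 wt% SiO2 ÷ 60.083 g/mol = 0.67723 mol, giving 0.67723 Si and 1.35446 O.
Oxygen sums to 2.71899; scaling by 12/2.71899 = 4.41340 puts the formula on 12 O.
Mg: 0.40021 × 4.41340 = 1.766 atoms per formula unit.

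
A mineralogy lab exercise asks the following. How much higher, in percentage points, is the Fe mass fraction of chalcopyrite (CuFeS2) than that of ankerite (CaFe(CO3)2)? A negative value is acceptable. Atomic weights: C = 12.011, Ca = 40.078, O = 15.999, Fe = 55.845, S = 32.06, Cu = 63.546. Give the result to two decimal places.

4.57 percentage points

Fe in CuFeS2: molar mass 183.511 g/mol; 1×55.845 = 55.845 g → 30.43 wt%.
Fe in CaFe(CO3)2: molar mass 215.939 g/mol; 1×55.845 = 55.845 g → 25.86 wt%.
Difference = 30.43 − 25.86 = 4.57 percentage points.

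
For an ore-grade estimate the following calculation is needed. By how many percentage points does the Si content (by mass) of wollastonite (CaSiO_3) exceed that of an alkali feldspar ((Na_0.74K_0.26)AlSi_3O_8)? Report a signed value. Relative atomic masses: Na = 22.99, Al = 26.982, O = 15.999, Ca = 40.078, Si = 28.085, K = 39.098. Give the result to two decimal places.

-7.45 percentage points

M(CaSiO_3) = 116.160 g/mol, so wt% Si = 28.085/116.160 × 100 = 24.18%.
M((Na_0.74K_0.26)AlSi_3O_8) = 266.407 g/mol, so wt% Si = 84.255/266.407 × 100 = 31.63%.
24.18 − 31.63 = -7.45 pp.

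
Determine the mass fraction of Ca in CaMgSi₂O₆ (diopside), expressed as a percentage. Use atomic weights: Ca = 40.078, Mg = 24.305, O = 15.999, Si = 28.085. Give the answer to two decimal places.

M(CaMgSi₂O₆) = 216.547 g/mol.
Ca contributes 1 × 40.078 = 40.078 g per mole.
40.078/216.547 = 0.1851 → 18.51%.

18.51 mass %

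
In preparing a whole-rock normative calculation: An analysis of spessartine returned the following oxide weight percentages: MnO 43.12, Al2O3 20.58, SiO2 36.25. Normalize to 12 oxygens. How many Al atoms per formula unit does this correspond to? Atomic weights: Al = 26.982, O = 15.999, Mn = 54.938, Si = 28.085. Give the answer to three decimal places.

MnO (M=70.937): mol = 0.60786; Mn = 0.60786, O = 0.60786.
Al2O3 (M=101.961): mol = 0.20184; Al = 0.40368, O = 0.60552.
SiO2 (M=60.083): mol = 0.60333; Si = 0.60333, O = 1.20666.
ΣO = 2.42004; factor = 12/ΣO = 4.95860.
Al apfu = 0.40368 × 4.95860 = 2.002.

2.002 Al apfu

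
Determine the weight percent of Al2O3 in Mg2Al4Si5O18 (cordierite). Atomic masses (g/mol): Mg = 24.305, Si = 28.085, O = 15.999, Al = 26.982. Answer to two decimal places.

Formula mass = 584.945 g/mol.
4 Al → 2.0000 mol Al2O3 per formula unit; M(Al2O3) = 101.961, so Al2O3 mass = 203.922 g.
203.922/584.945 × 100 = 34.86 wt%.

34.86 wt%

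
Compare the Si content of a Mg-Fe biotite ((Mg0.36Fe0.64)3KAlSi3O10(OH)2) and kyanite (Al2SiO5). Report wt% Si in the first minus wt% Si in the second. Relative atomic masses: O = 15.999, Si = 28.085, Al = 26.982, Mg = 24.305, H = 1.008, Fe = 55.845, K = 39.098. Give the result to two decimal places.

Si in (Mg0.36Fe0.64)3KAlSi3O10(OH)2: molar mass 477.811 g/mol; 3×28.085 = 84.255 g → 17.63 wt%.
Si in Al2SiO5: molar mass 162.044 g/mol; 1×28.085 = 28.085 g → 17.33 wt%.
Difference = 17.63 − 17.33 = 0.30 percentage points.

0.30 percentage points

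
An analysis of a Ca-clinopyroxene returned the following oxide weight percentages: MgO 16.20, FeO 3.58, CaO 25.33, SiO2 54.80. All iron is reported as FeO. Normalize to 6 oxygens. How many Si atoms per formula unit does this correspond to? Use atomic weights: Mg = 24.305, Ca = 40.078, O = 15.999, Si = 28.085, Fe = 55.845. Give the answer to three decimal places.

MgO: 16.20/40.304 = 0.40195 mol → 0.40195 mol Mg, 0.40195 mol O.
FeO: 3.58/71.844 = 0.04983 mol → 0.04983 mol Fe, 0.04983 mol O.
CaO: 25.33/56.077 = 0.45170 mol → 0.45170 mol Ca, 0.45170 mol O.
SiO2: 54.80/60.083 = 0.91207 mol → 0.91207 mol Si, 1.82414 mol O.
Total oxygen = 2.72762 mol. Normalization factor = 6/2.72762 = 2.19972.
Si per 6 O = 0.91207 × 2.19972 = 2.006.

2.006 Si apfu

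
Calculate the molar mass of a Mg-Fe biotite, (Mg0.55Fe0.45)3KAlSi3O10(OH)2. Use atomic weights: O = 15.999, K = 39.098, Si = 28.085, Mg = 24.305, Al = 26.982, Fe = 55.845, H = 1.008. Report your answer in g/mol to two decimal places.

459.83 g/mol

The formula mass is the sum 1.65·24.305 + 1.35·55.845 + 1·39.098 + 1·26.982 + 3·28.085 + 12·15.999 + 2·1.008.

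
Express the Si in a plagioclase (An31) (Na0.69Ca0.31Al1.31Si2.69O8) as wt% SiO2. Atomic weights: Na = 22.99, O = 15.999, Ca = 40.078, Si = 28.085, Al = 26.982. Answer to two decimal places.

M(Na0.69Ca0.31Al1.31Si2.69O8) = 267.174 g/mol; M(SiO2) = 60.083 g/mol.
Moles SiO2 per formula unit = 2.69 Si ÷ 1 = 2.6900.
SiO2 fraction = (2.6900 × 60.083) / 267.174 = 161.623/267.174 = 0.6049.

60.49 wt%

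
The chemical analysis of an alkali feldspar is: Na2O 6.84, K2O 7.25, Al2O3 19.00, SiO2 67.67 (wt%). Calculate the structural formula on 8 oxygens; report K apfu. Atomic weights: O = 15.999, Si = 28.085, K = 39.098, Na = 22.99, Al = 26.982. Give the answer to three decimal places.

6.84 wt% Na2O ÷ 61.979 g/mol = 0.11036 mol, giving 0.22072 Na and 0.11036 O.
7.25 wt% K2O ÷ 94.195 g/mol = 0.07697 mol, giving 0.15394 K and 0.07697 O.
19.00 wt% Al2O3 ÷ 101.961 g/mol = 0.18635 mol, giving 0.37270 Al and 0.55905 O.
67.67 wt% SiO2 ÷ 60.083 g/mol = 1.12628 mol, giving 1.12628 Si and 2.25256 O.
Oxygen sums to 2.99894; scaling by 8/2.99894 = 2.66761 puts the formula on 8 O.
K: 0.15394 × 2.66761 = 0.411 atoms per formula unit.

0.411 K apfu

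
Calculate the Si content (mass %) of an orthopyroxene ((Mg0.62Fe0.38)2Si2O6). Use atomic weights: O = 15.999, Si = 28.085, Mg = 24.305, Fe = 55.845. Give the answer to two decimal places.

24.99 mass %

M((Mg0.62Fe0.38)2Si2O6) = 224.744 g/mol.
Si contributes 2 × 28.085 = 56.170 g per mole.
56.170/224.744 = 0.2499 → 24.99%.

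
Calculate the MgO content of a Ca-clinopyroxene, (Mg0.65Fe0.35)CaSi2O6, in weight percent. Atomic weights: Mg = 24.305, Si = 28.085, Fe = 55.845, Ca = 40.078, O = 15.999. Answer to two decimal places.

11.51 wt%

M((Mg0.65Fe0.35)CaSi2O6) = 227.586 g/mol; M(MgO) = 40.304 g/mol.
Moles MgO per formula unit = 0.65 Mg ÷ 1 = 0.6500.
MgO fraction = (0.6500 × 40.304) / 227.586 = 26.198/227.586 = 0.1151.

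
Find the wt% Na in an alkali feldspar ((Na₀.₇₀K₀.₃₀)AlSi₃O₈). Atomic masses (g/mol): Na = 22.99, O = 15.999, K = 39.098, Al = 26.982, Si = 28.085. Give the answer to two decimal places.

Molar mass of (Na₀.₇₀K₀.₃₀)AlSi₃O₈: 0.70×22.99 + 0.30×39.098 + 1×26.982 + 3×28.085 + 8×15.999 = 267.051 g/mol.
Mass of Na per formula unit: 0.70 × 22.99 = 16.093 g.
Weight fraction Na = 16.093 / 267.051 = 0.0603.

6.03 weight percent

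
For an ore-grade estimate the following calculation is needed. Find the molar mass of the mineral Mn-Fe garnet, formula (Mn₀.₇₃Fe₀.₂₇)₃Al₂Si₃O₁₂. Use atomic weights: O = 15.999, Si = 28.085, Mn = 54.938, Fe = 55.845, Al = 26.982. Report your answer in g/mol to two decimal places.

M = 2.19*54.938 + 0.81*55.845 + 2*26.982 + 3*28.085 + 12*15.999

495.76 g/mol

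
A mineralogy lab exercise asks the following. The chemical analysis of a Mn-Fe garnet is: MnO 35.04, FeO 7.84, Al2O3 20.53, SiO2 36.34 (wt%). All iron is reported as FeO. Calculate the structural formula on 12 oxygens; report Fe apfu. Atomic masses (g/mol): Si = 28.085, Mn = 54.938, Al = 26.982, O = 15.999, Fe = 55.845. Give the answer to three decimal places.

35.04 wt% MnO ÷ 70.937 g/mol = 0.49396 mol, giving 0.49396 Mn and 0.49396 O.
7.84 wt% FeO ÷ 71.844 g/mol = 0.10913 mol, giving 0.10913 Fe and 0.10913 O.
20.53 wt% Al2O3 ÷ 101.961 g/mol = 0.20135 mol, giving 0.40270 Al and 0.60405 O.
36.34 wt% SiO2 ÷ 60.083 g/mol = 0.60483 mol, giving 0.60483 Si and 1.20966 O.
Oxygen sums to 2.41680; scaling by 12/2.41680 = 4.96524 puts the formula on 12 O.
Fe: 0.10913 × 4.96524 = 0.542 atoms per formula unit.

0.542 Fe apfu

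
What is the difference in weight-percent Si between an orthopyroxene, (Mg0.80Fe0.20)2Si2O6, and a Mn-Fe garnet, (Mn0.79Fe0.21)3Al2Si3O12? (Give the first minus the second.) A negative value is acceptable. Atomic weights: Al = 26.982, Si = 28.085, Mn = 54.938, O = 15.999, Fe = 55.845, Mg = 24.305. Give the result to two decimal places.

9.32 percentage points

M((Mg0.80Fe0.20)2Si2O6) = 213.390 g/mol, so wt% Si = 56.170/213.390 × 100 = 26.32%.
M((Mn0.79Fe0.21)3Al2Si3O12) = 495.592 g/mol, so wt% Si = 84.255/495.592 × 100 = 17.00%.
26.32 − 17.00 = 9.32 pp.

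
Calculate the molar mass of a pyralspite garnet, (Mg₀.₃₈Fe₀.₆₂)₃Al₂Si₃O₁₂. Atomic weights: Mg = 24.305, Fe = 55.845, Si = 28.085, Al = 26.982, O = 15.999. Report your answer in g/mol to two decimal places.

461.79 g/mol

M = 1.14(24.305) + 1.86(55.845) + 2(26.982) + 3(28.085) + 12(15.999)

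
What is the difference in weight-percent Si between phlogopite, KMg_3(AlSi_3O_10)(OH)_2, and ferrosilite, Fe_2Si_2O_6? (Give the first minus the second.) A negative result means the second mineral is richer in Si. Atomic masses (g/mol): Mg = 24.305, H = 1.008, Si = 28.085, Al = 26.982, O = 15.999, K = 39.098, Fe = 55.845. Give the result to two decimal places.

First mineral: 84.255 g Si in 417.254 g formula = 20.19 wt% Si.
Second mineral: 56.170 g Si in 263.854 g formula = 21.29 wt% Si.
20.19% − 21.29% gives a difference of -1.10 percentage points.

-1.10 percentage points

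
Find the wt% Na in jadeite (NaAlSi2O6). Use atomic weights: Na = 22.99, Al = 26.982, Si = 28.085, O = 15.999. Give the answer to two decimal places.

11.37 mass %

Molar mass of NaAlSi2O6: 1*22.99 + 1*26.982 + 2*28.085 + 6*15.999 = 202.136 g/mol.
Mass of Na per formula unit: 1 × 22.99 = 22.990 g.
Weight fraction Na = 22.990 / 202.136 = 0.1137.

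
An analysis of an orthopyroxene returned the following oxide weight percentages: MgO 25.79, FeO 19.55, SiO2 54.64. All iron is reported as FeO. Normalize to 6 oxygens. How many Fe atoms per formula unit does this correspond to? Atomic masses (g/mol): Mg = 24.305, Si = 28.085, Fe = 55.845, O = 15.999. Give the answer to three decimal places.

MgO: 25.79/40.304 = 0.63989 mol → 0.63989 mol Mg, 0.63989 mol O.
FeO: 19.55/71.844 = 0.27212 mol → 0.27212 mol Fe, 0.27212 mol O.
SiO2: 54.64/60.083 = 0.90941 mol → 0.90941 mol Si, 1.81882 mol O.
Total oxygen = 2.73083 mol. Normalization factor = 6/2.73083 = 2.19713.
Fe per 6 O = 0.27212 × 2.19713 = 0.598.

0.598 Fe apfu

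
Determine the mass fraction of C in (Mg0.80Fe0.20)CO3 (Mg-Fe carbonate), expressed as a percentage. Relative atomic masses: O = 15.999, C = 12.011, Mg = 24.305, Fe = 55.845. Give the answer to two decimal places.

Formula mass = 0.80*24.305 + 0.20*55.845 + 1*12.011 + 3*15.999 = 90.621 g/mol, of which 12.011 g is C.
So C makes up 12.011/90.621 = 0.1325 of the mass, i.e. 13.25%.

13.25 mass %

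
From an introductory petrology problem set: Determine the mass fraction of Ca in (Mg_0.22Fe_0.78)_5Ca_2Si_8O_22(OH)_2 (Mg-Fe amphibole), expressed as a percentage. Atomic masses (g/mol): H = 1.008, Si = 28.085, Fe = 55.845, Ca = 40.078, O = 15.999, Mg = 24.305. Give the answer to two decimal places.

M((Mg_0.22Fe_0.78)_5Ca_2Si_8O_22(OH)_2) = 935.359 g/mol.
Ca contributes 2 × 40.078 = 80.156 g per mole.
80.156/935.359 = 0.0857 → 8.57%.

8.57 wt%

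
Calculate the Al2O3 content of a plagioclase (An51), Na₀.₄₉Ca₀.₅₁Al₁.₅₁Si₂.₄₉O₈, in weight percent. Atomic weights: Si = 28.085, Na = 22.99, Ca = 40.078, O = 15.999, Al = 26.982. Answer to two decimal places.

28.47 wt%

Molar mass of Na₀.₄₉Ca₀.₅₁Al₁.₅₁Si₂.₄₉O₈ = 0.49·22.99 + 0.51·40.078 + 1.51·26.982 + 2.49·28.085 + 8·15.999 = 270.371 g/mol.
Each formula unit contains 1.51 Al, equivalent to 1.51/2 = 0.7550 mol Al2O3.
M(Al2O3) = 2×26.982 + 3×15.999 = 101.961 g/mol.
Mass of Al2O3 per formula unit = 0.7550 × 101.961 = 76.981 g.
Al2O3 wt% = 76.981 / 270.371 × 100 = 28.47%.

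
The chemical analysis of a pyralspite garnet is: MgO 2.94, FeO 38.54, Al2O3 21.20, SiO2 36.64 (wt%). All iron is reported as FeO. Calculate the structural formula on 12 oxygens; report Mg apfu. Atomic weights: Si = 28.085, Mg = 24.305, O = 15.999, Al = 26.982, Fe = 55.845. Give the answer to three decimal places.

0.357 Mg apfu

2.94 wt% MgO ÷ 40.304 g/mol = 0.07295 mol, giving 0.07295 Mg and 0.07295 O.
38.54 wt% FeO ÷ 71.844 g/mol = 0.53644 mol, giving 0.53644 Fe and 0.53644 O.
21.20 wt% Al2O3 ÷ 101.961 g/mol = 0.20792 mol, giving 0.41584 Al and 0.62376 O.
36.64 wt% SiO2 ÷ 60.083 g/mol = 0.60982 mol, giving 0.60982 Si and 1.21964 O.
Oxygen sums to 2.45279; scaling by 12/2.45279 = 4.89239 puts the formula on 12 O.
Mg: 0.07295 × 4.89239 = 0.357 atoms per formula unit.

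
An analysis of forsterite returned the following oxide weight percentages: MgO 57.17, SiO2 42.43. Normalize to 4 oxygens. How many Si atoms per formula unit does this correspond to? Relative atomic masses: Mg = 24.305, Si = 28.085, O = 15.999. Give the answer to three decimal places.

MgO (M=40.304): mol = 1.41847; Mg = 1.41847, O = 1.41847.
SiO2 (M=60.083): mol = 0.70619; Si = 0.70619, O = 1.41238.
ΣO = 2.83085; factor = 4/ΣO = 1.41300.
Si apfu = 0.70619 × 1.41300 = 0.998.

0.998 Si apfu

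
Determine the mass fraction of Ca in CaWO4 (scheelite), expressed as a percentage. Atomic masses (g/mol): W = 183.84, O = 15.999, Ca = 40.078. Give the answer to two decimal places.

13.92 wt%

M(CaWO4) = 287.914 g/mol.
Ca contributes 1 × 40.078 = 40.078 g per mole.
40.078/287.914 = 0.1392 → 13.92%.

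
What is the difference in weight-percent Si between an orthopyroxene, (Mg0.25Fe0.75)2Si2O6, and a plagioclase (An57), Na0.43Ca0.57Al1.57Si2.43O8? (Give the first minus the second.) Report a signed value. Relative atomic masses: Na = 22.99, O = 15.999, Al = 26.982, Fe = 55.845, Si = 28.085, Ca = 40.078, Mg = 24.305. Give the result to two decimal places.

Si in (Mg0.25Fe0.75)2Si2O6: molar mass 248.084 g/mol; 2×28.085 = 56.170 g → 22.64 wt%.
Si in Na0.43Ca0.57Al1.57Si2.43O8: molar mass 271.330 g/mol; 2.43×28.085 = 68.247 g → 25.15 wt%.
Difference = 22.64 − 25.15 = -2.51 percentage points.

-2.51 percentage points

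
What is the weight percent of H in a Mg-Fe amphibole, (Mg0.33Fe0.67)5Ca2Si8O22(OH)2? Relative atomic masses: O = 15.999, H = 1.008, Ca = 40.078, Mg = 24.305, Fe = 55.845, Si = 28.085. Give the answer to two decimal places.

0.22 weight percent

M((Mg0.33Fe0.67)5Ca2Si8O22(OH)2) = 918.012 g/mol.
H contributes 2 × 1.008 = 2.016 g per mole.
2.016/918.012 = 0.0022 → 0.22%.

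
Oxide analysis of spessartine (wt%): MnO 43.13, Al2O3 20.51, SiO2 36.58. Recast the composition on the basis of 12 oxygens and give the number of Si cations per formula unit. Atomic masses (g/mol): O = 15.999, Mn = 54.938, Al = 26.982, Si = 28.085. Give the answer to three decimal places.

MnO (M=70.937): mol = 0.60800; Mn = 0.60800, O = 0.60800.
Al2O3 (M=101.961): mol = 0.20116; Al = 0.40232, O = 0.60348.
SiO2 (M=60.083): mol = 0.60882; Si = 0.60882, O = 1.21764.
ΣO = 2.42912; factor = 12/ΣO = 4.94006.
Si apfu = 0.60882 × 4.94006 = 3.008.

3.008 Si apfu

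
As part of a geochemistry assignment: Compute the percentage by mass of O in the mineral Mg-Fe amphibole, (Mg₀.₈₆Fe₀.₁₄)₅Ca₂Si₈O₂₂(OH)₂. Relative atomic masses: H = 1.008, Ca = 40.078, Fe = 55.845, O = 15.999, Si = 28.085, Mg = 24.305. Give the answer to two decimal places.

46.02 mass %

M((Mg₀.₈₆Fe₀.₁₄)₅Ca₂Si₈O₂₂(OH)₂) = 834.431 g/mol.
O contributes 24 × 15.999 = 383.976 g per mole.
383.976/834.431 = 0.4602 → 46.02%.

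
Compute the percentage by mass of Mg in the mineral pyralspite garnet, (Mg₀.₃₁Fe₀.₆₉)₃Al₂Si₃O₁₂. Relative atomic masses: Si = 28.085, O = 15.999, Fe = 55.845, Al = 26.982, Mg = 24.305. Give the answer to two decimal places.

4.83 weight percent

Formula mass = 0.93·24.305 + 2.07·55.845 + 2·26.982 + 3·28.085 + 12·15.999 = 468.410 g/mol, of which 22.604 g is Mg.
So Mg makes up 22.604/468.410 = 0.0483 of the mass, i.e. 4.83%.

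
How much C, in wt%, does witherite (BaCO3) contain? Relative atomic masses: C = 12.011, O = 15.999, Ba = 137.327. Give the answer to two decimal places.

6.09 wt%

Molar mass of BaCO3: 1×137.327 + 1×12.011 + 3×15.999 = 197.335 g/mol.
Mass of C per formula unit: 1 × 12.011 = 12.011 g.
Weight fraction C = 12.011 / 197.335 = 0.0609.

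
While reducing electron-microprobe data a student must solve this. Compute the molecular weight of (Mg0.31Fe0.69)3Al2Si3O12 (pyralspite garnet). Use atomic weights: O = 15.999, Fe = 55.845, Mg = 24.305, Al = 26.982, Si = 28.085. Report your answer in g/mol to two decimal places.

The formula mass is the sum 0.93×24.305 + 2.07×55.845 + 2×26.982 + 3×28.085 + 12×15.999.

468.41 g/mol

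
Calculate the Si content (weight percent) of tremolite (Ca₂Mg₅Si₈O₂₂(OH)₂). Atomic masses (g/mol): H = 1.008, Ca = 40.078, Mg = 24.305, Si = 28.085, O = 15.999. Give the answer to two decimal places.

Molar mass of Ca₂Mg₅Si₈O₂₂(OH)₂: 2*40.078 + 5*24.305 + 8*28.085 + 24*15.999 + 2*1.008 = 812.353 g/mol.
Mass of Si per formula unit: 8 × 28.085 = 224.680 g.
Weight fraction Si = 224.680 / 812.353 = 0.2766.

27.66 weight percent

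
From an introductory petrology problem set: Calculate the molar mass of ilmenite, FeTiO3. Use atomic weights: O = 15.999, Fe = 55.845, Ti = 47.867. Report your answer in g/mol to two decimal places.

151.71 g/mol

M = 1*55.845 + 1*47.867 + 3*15.999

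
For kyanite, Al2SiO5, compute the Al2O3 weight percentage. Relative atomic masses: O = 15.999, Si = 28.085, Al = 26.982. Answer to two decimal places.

Molar mass of Al2SiO5 = 2*26.982 + 1*28.085 + 5*15.999 = 162.044 g/mol.
Each formula unit contains 2 Al, equivalent to 2/2 = 1.0000 mol Al2O3.
M(Al2O3) = 2×26.982 + 3×15.999 = 101.961 g/mol.
Mass of Al2O3 per formula unit = 1.0000 × 101.961 = 101.961 g.
Al2O3 wt% = 101.961 / 162.044 × 100 = 62.92%.

62.92 wt%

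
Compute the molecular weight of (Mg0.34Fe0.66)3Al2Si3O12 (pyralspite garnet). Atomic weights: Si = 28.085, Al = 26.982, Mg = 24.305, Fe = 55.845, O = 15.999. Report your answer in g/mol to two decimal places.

The formula mass is the sum 1.02*24.305 + 1.98*55.845 + 2*26.982 + 3*28.085 + 12*15.999.

465.57 g/mol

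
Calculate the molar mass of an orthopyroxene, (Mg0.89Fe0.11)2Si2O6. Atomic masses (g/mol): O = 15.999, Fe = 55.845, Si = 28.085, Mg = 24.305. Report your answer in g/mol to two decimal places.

M = 1.78·24.305 + 0.22·55.845 + 2·28.085 + 6·15.999

207.71 g/mol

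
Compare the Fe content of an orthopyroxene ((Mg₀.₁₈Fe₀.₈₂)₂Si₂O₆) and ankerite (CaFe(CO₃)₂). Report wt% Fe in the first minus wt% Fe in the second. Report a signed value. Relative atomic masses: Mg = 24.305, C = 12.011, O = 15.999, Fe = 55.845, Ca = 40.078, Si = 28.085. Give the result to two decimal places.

10.41 percentage points

Fe in (Mg₀.₁₈Fe₀.₈₂)₂Si₂O₆: molar mass 252.500 g/mol; 1.64×55.845 = 91.586 g → 36.27 wt%.
Fe in CaFe(CO₃)₂: molar mass 215.939 g/mol; 1×55.845 = 55.845 g → 25.86 wt%.
Difference = 36.27 − 25.86 = 10.41 percentage points.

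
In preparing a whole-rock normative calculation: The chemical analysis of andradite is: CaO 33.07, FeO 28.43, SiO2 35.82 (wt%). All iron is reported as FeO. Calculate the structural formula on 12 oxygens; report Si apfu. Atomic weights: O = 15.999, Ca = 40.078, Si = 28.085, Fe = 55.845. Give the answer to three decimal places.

CaO: 33.07/56.077 = 0.58972 mol → 0.58972 mol Ca, 0.58972 mol O.
FeO: 28.43/71.844 = 0.39572 mol → 0.39572 mol Fe, 0.39572 mol O.
SiO2: 35.82/60.083 = 0.59618 mol → 0.59618 mol Si, 1.19236 mol O.
Total oxygen = 2.17780 mol. Normalization factor = 12/2.17780 = 5.51015.
Si per 12 O = 0.59618 × 5.51015 = 3.285.

3.285 Si apfu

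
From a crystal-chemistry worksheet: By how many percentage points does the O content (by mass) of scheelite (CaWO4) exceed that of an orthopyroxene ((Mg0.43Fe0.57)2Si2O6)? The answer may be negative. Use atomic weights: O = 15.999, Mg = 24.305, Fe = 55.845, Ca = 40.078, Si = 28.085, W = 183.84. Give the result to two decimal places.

O in CaWO4: molar mass 287.914 g/mol; 4×15.999 = 63.996 g → 22.23 wt%.
O in (Mg0.43Fe0.57)2Si2O6: molar mass 236.730 g/mol; 6×15.999 = 95.994 g → 40.55 wt%.
Difference = 22.23 − 40.55 = -18.32 percentage points.

-18.32 percentage points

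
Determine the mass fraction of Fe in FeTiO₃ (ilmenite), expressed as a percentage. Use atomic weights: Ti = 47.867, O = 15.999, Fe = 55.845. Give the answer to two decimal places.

Molar mass of FeTiO₃: 1×55.845 + 1×47.867 + 3×15.999 = 151.709 g/mol.
Mass of Fe per formula unit: 1 × 55.845 = 55.845 g.
Weight fraction Fe = 55.845 / 151.709 = 0.3681.

36.81 mass %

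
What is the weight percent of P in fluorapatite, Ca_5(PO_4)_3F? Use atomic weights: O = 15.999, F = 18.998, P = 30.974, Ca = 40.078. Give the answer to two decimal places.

18.43 weight percent

Molar mass of Ca_5(PO_4)_3F: 5×40.078 + 3×30.974 + 12×15.999 + 1×18.998 = 504.298 g/mol.
Mass of P per formula unit: 3 × 30.974 = 92.922 g.
Weight fraction P = 92.922 / 504.298 = 0.1843.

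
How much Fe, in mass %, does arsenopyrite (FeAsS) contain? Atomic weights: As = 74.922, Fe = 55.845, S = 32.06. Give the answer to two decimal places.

Formula mass = 1×55.845 + 1×74.922 + 1×32.06 = 162.827 g/mol, of which 55.845 g is Fe.
So Fe makes up 55.845/162.827 = 0.3430 of the mass, i.e. 34.30%.

34.30 mass %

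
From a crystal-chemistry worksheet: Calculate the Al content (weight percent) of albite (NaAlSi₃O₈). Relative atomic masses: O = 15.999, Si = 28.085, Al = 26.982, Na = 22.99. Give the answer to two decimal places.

Formula mass = 1·22.99 + 1·26.982 + 3·28.085 + 8·15.999 = 262.219 g/mol, of which 26.982 g is Al.
So Al makes up 26.982/262.219 = 0.1029 of the mass, i.e. 10.29%.

10.29 weight percent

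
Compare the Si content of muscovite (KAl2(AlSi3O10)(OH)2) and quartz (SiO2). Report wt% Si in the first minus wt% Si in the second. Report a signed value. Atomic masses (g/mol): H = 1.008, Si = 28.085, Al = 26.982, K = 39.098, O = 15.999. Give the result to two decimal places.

-25.59 percentage points

First mineral: 84.255 g Si in 398.303 g formula = 21.15 wt% Si.
Second mineral: 28.085 g Si in 60.083 g formula = 46.74 wt% Si.
21.15% − 46.74% gives a difference of -25.59 percentage points.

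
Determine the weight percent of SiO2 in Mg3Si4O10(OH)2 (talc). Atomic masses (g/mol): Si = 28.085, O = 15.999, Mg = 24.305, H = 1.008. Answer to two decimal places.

63.37 wt%

Formula mass = 379.259 g/mol.
4 Si → 4.0000 mol SiO2 per formula unit; M(SiO2) = 60.083, so SiO2 mass = 240.332 g.
240.332/379.259 × 100 = 63.37 wt%.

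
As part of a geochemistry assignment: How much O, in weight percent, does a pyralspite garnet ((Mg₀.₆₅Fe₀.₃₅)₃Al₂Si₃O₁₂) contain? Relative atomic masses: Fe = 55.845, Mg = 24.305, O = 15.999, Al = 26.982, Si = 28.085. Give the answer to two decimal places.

44.01 weight percent

M((Mg₀.₆₅Fe₀.₃₅)₃Al₂Si₃O₁₂) = 436.239 g/mol.
O contributes 12 × 15.999 = 191.988 g per mole.
191.988/436.239 = 0.4401 → 44.01%.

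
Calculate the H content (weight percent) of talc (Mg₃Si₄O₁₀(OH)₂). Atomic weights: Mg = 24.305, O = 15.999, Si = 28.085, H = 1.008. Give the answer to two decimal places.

Molar mass of Mg₃Si₄O₁₀(OH)₂: 3×24.305 + 4×28.085 + 12×15.999 + 2×1.008 = 379.259 g/mol.
Mass of H per formula unit: 2 × 1.008 = 2.016 g.
Weight fraction H = 2.016 / 379.259 = 0.0053.

0.53 weight percent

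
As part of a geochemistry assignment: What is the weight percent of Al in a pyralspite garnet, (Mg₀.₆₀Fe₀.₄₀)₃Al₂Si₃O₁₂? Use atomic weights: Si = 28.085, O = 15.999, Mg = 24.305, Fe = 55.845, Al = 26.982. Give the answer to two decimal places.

Formula mass = 1.80·24.305 + 1.20·55.845 + 2·26.982 + 3·28.085 + 12·15.999 = 440.970 g/mol, of which 53.964 g is Al.
So Al makes up 53.964/440.970 = 0.1224 of the mass, i.e. 12.24%.

12.24 mass %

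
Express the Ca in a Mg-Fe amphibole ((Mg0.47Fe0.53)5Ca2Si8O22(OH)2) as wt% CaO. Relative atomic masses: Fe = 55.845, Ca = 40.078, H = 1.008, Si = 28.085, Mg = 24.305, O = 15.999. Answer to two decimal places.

12.52 wt%

Formula mass = 895.934 g/mol.
2 Ca → 2.0000 mol CaO per formula unit; M(CaO) = 56.077, so CaO mass = 112.154 g.
112.154/895.934 × 100 = 12.52 wt%.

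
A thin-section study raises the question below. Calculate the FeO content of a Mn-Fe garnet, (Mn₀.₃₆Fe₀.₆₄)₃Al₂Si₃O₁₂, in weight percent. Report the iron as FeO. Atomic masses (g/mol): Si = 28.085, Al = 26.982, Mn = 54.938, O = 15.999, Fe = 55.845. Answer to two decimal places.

27.77 wt%

Formula mass = 496.762 g/mol.
1.92 Fe → 1.9200 mol FeO per formula unit; M(FeO) = 71.844, so FeO mass = 137.940 g.
137.940/496.762 × 100 = 27.77 wt%.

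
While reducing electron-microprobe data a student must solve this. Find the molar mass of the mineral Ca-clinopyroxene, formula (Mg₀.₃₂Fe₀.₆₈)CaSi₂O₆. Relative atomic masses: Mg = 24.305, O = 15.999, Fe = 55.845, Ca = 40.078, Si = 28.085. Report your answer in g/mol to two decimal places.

Mg: 0.32 × 24.305 = 7.7776
Fe: 0.68 × 55.845 = 37.9746
Ca: 1 × 40.078 = 40.0780
Si: 2 × 28.085 = 56.1700
O: 6 × 15.999 = 95.9940
Summing the contributions gives the formula mass.

237.99 g/mol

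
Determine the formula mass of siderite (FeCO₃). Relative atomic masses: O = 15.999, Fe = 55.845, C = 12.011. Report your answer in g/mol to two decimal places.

115.85 g/mol

The formula mass is the sum 1·55.845 + 1·12.011 + 3·15.999.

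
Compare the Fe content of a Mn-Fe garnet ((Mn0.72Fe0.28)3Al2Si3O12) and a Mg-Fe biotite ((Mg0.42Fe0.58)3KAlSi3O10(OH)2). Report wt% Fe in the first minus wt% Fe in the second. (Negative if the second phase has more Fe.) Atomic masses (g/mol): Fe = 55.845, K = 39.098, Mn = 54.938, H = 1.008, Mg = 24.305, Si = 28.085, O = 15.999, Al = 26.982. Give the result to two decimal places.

-11.12 percentage points

First mineral: 46.910 g Fe in 495.783 g formula = 9.46 wt% Fe.
Second mineral: 97.170 g Fe in 472.134 g formula = 20.58 wt% Fe.
9.46% − 20.58% gives a difference of -11.12 percentage points.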